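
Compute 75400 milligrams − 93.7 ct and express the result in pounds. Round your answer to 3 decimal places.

75400 mg = 0.166229 lb and 93.7 ct = 0.0413146 lb.
0.166229 − 0.0413146 ≈ 0.125 lb.

0.125 lb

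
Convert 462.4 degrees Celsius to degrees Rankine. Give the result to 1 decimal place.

°R = (°C + 273.15) × 9/5.
Applying the formula gives 1324.0 °R.

1324.0 °R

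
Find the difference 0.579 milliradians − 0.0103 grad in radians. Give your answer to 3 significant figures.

0.579 mrad = 0.000579000 rad and 0.0103 grad = 0.000161792 rad.
0.000579000 − 0.000161792 ≈ 0.000417 rad.

0.000417 radians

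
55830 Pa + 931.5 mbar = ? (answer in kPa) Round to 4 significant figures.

149.0 kilopascals

55830 Pa = 55.8300 kPa and 931.5 mbar = 93.1500 kPa.
55.8300 + 93.1500 ≈ 149.0 kPa.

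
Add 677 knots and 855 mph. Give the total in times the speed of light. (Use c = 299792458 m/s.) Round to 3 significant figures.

2.44e-6 times the speed of light

677 kn = 1.16173e-6 c and 855 mph = 1.27495e-6 c.
1.16173e-6 + 1.27495e-6 ≈ 2.44e-6 c.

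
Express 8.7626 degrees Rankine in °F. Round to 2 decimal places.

-450.91 °F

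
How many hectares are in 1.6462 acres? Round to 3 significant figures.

0.666 hectares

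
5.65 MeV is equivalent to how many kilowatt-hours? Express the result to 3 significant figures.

2.51e-19 kilowatt-hours

1 megaelectronvolt = 4.45049e-20 kWh.
5.65 × 4.45049e-20 ≈ 2.51e-19 kWh.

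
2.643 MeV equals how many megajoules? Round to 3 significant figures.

4.23e-19 MJ

1 megaelectronvolt = 1.60218e-19 MJ.
So 2.643 × 1.60218e-19 ≈ 4.23e-19 MJ.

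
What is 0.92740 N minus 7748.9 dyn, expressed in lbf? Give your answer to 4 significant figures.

0.1911 lbf

0.92740 N = 0.208488 lbf and 7748.9 dyn = 0.0174202 lbf.
0.208488 − 0.0174202 ≈ 0.1911 lbf.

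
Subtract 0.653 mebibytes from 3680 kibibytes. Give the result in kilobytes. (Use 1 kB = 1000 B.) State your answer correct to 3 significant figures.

3080 kB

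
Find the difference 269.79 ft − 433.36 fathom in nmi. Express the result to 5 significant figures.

269.79 ft = 0.0444017 nmi and 433.36 fathom = 0.427931 nmi.
0.0444017 − 0.427931 ≈ -0.38353 nmi.

-0.38353 nautical miles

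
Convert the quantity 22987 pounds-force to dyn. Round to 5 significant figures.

1.0225e+10 dynes

1 pound-force = 444822 dyn.
22987 × 444822 ≈ 1.0225e+10 dyn.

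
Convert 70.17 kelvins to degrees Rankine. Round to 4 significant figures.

°R = K × 9/5.
Applying the formula gives 126.3 °R.

126.3 °R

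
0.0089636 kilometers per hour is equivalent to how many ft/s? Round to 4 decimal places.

1 kilometer per hour = 0.911344 feet per second.
0.0089636 × 0.911344 ≈ 0.0082 ft/s.

0.0082 feet per second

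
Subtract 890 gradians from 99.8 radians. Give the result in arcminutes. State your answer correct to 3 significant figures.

99.8 rad = 343087 arcmin and 890 grad = 48060.0 arcmin.
343087 − 48060.0 ≈ 295000 arcmin.

295000 arcmin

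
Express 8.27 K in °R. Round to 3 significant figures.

14.9 °R

°R = K × 9/5.
Applying the formula gives 14.9 °R.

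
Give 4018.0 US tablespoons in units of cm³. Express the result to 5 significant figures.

1 US tablespoon = 14.7868 cubic centimeters.
Then 4018.0 × 14.7868 ≈ 59413 cm³.

59413 cm³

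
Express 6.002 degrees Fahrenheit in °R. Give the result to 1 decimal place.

°R = °F + 459.67.
Applying the formula gives 465.7 °R.

465.7 °R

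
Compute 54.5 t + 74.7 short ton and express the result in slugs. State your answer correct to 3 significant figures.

54.5 t = 3734.44 slug and 74.7 short ton = 4643.49 slug.
3734.44 + 4643.49 ≈ 8380 slug.

8380 slugs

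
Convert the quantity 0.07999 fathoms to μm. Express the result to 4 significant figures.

1 fathom = 1.82880e+6 μm.
So 0.07999 × 1.82880e+6 ≈ 146300 μm.

146300 μm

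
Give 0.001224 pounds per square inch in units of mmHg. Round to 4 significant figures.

0.06330 millimeters of mercury

1 psi = 51.7149 millimeters of mercury.
Then 0.001224 × 51.7149 ≈ 0.06330 mmHg.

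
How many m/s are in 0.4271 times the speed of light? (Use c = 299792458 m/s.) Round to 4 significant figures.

1.280e+8 meters per second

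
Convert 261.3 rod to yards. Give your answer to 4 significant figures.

1437 yards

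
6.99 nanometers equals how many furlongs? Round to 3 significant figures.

3.47e-11 furlongs

1 nm = 4.97097e-12 furlong.
6.99 × 4.97097e-12 ≈ 3.47e-11 furlong.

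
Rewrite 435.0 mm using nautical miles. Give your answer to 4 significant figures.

0.0002349 nautical miles

1 millimeter = 5.39957e-7 nautical miles.
Then 435.0 × 5.39957e-7 ≈ 0.0002349 nmi.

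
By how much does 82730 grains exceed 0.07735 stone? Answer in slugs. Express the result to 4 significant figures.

82730 gr = 0.367332 slug and 0.07735 st = 0.0336576 slug.
0.367332 − 0.0336576 ≈ 0.3337 slug.

0.3337 slug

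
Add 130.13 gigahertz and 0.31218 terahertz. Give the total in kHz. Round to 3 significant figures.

4.42e+8 kHz

130.13 GHz = 1.30130e+8 kHz and 0.31218 THz = 3.12180e+8 kHz.
1.30130e+8 + 3.12180e+8 ≈ 4.42e+8 kHz.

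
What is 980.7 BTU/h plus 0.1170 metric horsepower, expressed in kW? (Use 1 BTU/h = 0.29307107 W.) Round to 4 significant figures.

0.3735 kilowatts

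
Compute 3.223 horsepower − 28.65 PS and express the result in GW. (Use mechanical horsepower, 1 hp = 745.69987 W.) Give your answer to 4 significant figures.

-1.867e-5 gigawatts

3.223 hp = 2.40339e-6 GW and 28.65 PS = 2.10720e-5 GW.
2.40339e-6 − 2.10720e-5 ≈ -1.867e-5 GW.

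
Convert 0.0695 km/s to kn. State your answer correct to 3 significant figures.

135 kn

1 kilometer per second = 1943.84 knots.
So 0.0695 × 1943.84 ≈ 135 kn.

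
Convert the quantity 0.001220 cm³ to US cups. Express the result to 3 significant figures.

1 cubic centimeter = 0.00422675 US cup.
Then 0.001220 × 0.00422675 ≈ 5.16e-6 US cup.

5.16e-6 US cups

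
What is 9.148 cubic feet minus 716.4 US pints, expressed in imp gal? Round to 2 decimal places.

-17.58 imperial gallons

9.148 ft³ = 56.9814 imp gal and 716.4 US pt = 74.5660 imp gal.
56.9814 − 74.5660 ≈ -17.58 imp gal.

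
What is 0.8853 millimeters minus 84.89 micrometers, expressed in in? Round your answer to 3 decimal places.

0.8853 mm = 0.0348543 in and 84.89 μm = 0.00334213 in.
0.0348543 − 0.00334213 ≈ 0.032 in.

0.032 in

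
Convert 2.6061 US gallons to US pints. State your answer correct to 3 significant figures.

1 US gal = 8.00000 US pt.
Then 2.6061 × 8.00000 ≈ 20.8 US pt.

20.8 US pints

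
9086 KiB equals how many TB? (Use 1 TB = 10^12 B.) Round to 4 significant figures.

1 kibibyte = 1.02400 × 10^-9 terabytes.
Then 9086 × 1.02400 × 10^-9 ≈ 9.304 × 10^-6 TB.

9.304 × 10^-6 terabytes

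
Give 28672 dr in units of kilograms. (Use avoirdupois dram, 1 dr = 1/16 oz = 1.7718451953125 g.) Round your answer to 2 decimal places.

1 dr = 0.00177185 kg.
Thus 28672 × 0.00177185 ≈ 50.80 kg.

50.80 kilograms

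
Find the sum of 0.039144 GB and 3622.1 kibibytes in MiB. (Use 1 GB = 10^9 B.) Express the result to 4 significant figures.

0.039144 GB = 37.3306 MiB and 3622.1 KiB = 3.53721 MiB.
37.3306 + 3.53721 ≈ 40.87 MiB.

40.87 MiB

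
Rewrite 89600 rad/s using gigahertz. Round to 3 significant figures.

1 radian per second = 1.59155 × 10^-10 GHz.
89600 × 1.59155 × 10^-10 ≈ 1.43 × 10^-5 GHz.

1.43 × 10^-5 GHz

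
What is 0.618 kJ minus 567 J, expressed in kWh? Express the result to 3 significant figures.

1.42 × 10^-5 kilowatt-hours

0.618 kJ = 0.000171667 kWh and 567 J = 0.000157500 kWh.
0.000171667 − 0.000157500 ≈ 1.42 × 10^-5 kWh.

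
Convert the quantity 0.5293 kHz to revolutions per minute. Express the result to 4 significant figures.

31760 rpm

1 kilohertz = 60000.0 rpm.
Thus 0.5293 × 60000.0 ≈ 31760 rpm.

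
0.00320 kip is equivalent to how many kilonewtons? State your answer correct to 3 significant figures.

0.0142 kN

1 kip = 4.44822 kN.
Then 0.00320 × 4.44822 ≈ 0.0142 kN.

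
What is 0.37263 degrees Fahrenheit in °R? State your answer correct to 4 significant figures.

460.0 °R

°R = °F + 459.67.
Applying the formula gives 460.0 °R.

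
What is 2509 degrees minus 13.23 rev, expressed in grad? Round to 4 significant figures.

-2504 gradians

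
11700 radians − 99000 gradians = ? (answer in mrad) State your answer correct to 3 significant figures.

1.01 × 10^7 milliradians

11700 rad = 1.17000 × 10^7 mrad and 99000 grad = 1.55509 × 10^6 mrad.
1.17000 × 10^7 − 1.55509 × 10^6 ≈ 1.01 × 10^7 mrad.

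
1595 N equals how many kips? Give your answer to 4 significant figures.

1 N = 0.000224809 kip.
Then 1595 × 0.000224809 ≈ 0.3586 kip.

0.3586 kip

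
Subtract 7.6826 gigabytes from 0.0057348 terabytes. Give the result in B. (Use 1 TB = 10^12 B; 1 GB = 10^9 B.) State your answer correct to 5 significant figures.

-1.9478 × 10^9 B

0.0057348 TB = 5.73480 × 10^9 B and 7.6826 GB = 7.68260 × 10^9 B.
5.73480 × 10^9 − 7.68260 × 10^9 ≈ -1.9478 × 10^9 B.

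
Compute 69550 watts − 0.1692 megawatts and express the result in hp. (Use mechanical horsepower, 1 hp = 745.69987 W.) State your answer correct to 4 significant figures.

69550 W = 93.2681 hp and 0.1692 MW = 226.901 hp.
93.2681 − 226.901 ≈ -133.6 hp.

-133.6 hp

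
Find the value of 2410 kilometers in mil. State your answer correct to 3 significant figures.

9.49e+10 mil

1 kilometer = 3.93701e+7 mil.
Thus 2410 × 3.93701e+7 ≈ 9.49e+10 mil.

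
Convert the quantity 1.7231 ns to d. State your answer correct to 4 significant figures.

1 ns = 1.15741e-14 d.
Then 1.7231 × 1.15741e-14 ≈ 1.994e-14 d.

1.994e-14 days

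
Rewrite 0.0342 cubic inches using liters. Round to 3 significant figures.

0.000560 L

1 in³ = 0.0163871 L.
0.0342 × 0.0163871 ≈ 0.000560 L.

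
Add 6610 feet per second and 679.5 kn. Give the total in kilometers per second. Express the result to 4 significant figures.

2.364 km/s

6610 ft/s = 2.01473 km/s and 679.5 kn = 0.349565 km/s.
2.01473 + 0.349565 ≈ 2.364 km/s.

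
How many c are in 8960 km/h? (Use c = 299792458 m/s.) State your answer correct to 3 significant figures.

8.30e-6 times the speed of light

1 kilometer per hour = 9.26567e-10 c.
Thus 8960 × 9.26567e-10 ≈ 8.30e-6 c.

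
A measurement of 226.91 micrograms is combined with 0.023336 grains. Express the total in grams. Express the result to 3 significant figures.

0.00174 grams

226.91 μg = 0.000226910 g and 0.023336 gr = 0.00151215 g.
0.000226910 + 0.00151215 ≈ 0.00174 g.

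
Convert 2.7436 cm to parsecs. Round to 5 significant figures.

8.8914e-19 pc

1 cm = 3.24078e-19 pc.
2.7436 × 3.24078e-19 ≈ 8.8914e-19 pc.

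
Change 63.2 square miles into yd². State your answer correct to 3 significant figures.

1 mi² = 3.09760 × 10^6 yd².
Thus 63.2 × 3.09760 × 10^6 ≈ 1.96 × 10^8 yd².

1.96 × 10^8 square yards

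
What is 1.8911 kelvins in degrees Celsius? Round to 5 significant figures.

-271.26 °C

K = °C + 273.15.
Applying the formula gives -271.26 °C.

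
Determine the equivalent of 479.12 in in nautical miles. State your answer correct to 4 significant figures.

1 inch = 1.37149e-5 nmi.
479.12 × 1.37149e-5 ≈ 0.006571 nmi.

0.006571 nmi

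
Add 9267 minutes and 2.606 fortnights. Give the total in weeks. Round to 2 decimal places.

9267 min = 0.919345 wk and 2.606 fortnight = 5.21200 wk.
0.919345 + 5.21200 ≈ 6.13 wk.

6.13 wk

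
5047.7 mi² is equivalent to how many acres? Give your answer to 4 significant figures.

3.231e+6 acre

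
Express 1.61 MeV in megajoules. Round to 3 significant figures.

2.58e-19 MJ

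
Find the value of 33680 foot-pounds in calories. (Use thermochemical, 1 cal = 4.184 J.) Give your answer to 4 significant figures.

1 ft·lbf = 0.324048 cal.
Then 33680 × 0.324048 ≈ 10910 cal.

10910 cal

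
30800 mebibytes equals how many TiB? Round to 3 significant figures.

1 mebibyte = 9.53674 × 10^-7 tebibytes.
Thus 30800 × 9.53674 × 10^-7 ≈ 0.0294 TiB.

0.0294 TiB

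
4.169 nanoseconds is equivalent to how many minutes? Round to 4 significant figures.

1 nanosecond = 1.66667 × 10^-11 min.
So 4.169 × 1.66667 × 10^-11 ≈ 6.948 × 10^-11 min.

6.948 × 10^-11 min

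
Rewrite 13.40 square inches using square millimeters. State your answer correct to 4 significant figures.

8645 mm²

1 in² = 645.160 square millimeters.
So 13.40 × 645.160 ≈ 8645 mm².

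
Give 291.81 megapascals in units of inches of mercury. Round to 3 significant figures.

86200 inches of mercury

1 MPa = 295.300 inHg.
Thus 291.81 × 295.300 ≈ 86200 inHg.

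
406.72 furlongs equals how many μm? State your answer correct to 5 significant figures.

1 furlong = 2.01168e+8 μm.
Then 406.72 × 2.01168e+8 ≈ 8.1819e+10 μm.

8.1819e+10 μm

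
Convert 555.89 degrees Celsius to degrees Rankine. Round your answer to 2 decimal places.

1492.27 °R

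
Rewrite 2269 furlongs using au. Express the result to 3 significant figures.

1 furlong = 1.34473e-9 astronomical units.
2269 × 1.34473e-9 ≈ 3.05e-6 au.

3.05e-6 astronomical units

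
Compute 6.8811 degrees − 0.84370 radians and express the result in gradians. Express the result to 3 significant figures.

6.8811 ° = 7.64567 grad and 0.84370 rad = 53.7116 grad.
7.64567 − 53.7116 ≈ -46.1 grad.

-46.1 gradians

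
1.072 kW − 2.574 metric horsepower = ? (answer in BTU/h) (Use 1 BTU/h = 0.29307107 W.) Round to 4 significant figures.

1.072 kW = 3657.82 BTU/h and 2.574 PS = 6459.78 BTU/h.
3657.82 − 6459.78 ≈ -2802 BTU/h.

-2802 BTU/h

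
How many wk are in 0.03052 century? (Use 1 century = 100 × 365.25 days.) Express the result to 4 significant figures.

1 century = 5217.86 wk.
So 0.03052 × 5217.86 ≈ 159.2 wk.

159.2 weeks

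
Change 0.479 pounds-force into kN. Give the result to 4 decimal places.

1 lbf = 0.00444822 kN.
Thus 0.479 × 0.00444822 ≈ 0.0021 kN.

0.0021 kilonewtons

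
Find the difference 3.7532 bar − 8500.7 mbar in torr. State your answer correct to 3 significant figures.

-3560 torr

3.7532 bar = 2815.13 torr and 8500.7 mbar = 6376.05 torr.
2815.13 − 6376.05 ≈ -3560 torr.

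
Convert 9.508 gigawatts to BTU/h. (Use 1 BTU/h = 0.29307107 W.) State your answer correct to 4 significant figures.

3.244 × 10^10 BTU/h

1 GW = 3.41214 × 10^9 BTU/h.
So 9.508 × 3.41214 × 10^9 ≈ 3.244 × 10^10 BTU/h.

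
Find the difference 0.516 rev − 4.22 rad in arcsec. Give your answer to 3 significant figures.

-202000 arcsec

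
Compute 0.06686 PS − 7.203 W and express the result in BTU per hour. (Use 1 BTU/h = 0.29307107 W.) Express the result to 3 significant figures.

0.06686 PS = 167.794 BTU/h and 7.203 W = 24.5777 BTU/h.
167.794 − 24.5777 ≈ 143 BTU/h.

143 BTU/h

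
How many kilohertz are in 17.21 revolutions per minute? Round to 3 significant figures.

0.000287 kilohertz

1 rpm = 1.66667e-5 kHz.
Then 17.21 × 1.66667e-5 ≈ 0.000287 kHz.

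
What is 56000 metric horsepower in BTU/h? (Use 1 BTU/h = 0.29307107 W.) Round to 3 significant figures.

1.41 × 10^8 BTU/h

1 PS = 2509.63 BTU/h.
Thus 56000 × 2509.63 ≈ 1.41 × 10^8 BTU/h.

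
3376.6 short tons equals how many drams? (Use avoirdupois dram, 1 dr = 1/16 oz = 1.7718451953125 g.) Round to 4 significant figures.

1 short ton = 512000 drams.
So 3376.6 × 512000 ≈ 1.729 × 10^9 dr.

1.729 × 10^9 dr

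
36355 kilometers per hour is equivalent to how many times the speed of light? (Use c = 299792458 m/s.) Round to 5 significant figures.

3.3685 × 10^-5 times the speed of light

1 km/h = 9.26567 × 10^-10 c.
Thus 36355 × 9.26567 × 10^-10 ≈ 3.3685 × 10^-5 c.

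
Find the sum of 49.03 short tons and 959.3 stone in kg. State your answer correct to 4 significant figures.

49.03 short ton = 44479.3 kg and 959.3 st = 6091.84 kg.
44479.3 + 6091.84 ≈ 50570 kg.

50570 kg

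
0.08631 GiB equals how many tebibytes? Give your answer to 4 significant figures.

1 GiB = 0.0009765625 TiB.
So 0.08631 × 0.0009765625 ≈ 8.429e-5 TiB.

8.429e-5 TiB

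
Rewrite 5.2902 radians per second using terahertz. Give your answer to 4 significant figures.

8.420e-13 terahertz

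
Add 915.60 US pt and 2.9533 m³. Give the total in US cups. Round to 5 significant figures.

915.60 US pt = 1831.20 US cup and 2.9533 m³ = 12482.9 US cup.
1831.20 + 12482.9 ≈ 14314 US cup.

14314 US cup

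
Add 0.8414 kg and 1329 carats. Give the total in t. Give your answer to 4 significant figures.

0.001107 metric tons

0.8414 kg = 0.000841400 t and 1329 ct = 0.000265800 t.
0.000841400 + 0.000265800 ≈ 0.001107 t.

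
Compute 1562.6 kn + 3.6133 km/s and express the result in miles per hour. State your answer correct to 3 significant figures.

1562.6 kn = 1798.21 mph and 3.6133 km/s = 8082.72 mph.
1798.21 + 8082.72 ≈ 9880 mph.

9880 mph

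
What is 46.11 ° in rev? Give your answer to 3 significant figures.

0.128 revolutions

1 ° = 0.00277778 rev.
Thus 46.11 × 0.00277778 ≈ 0.128 rev.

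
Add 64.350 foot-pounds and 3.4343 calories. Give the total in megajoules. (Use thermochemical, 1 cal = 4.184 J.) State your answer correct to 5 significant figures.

64.350 ft·lbf = 8.72469 × 10^-5 MJ and 3.4343 cal = 1.43691 × 10^-5 MJ.
8.72469 × 10^-5 + 1.43691 × 10^-5 ≈ 0.00010162 MJ.

0.00010162 MJ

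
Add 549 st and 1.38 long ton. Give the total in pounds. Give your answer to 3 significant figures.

10800 lb

549 st = 7686.00 lb and 1.38 long ton = 3091.20 lb.
7686.00 + 3091.20 ≈ 10800 lb.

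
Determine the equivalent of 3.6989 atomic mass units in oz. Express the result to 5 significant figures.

2.1666 × 10^-25 oz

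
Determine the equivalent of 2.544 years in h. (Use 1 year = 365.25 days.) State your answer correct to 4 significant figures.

22300 h

1 year = 8766.00 hours.
Then 2.544 × 8766.00 ≈ 22300 h.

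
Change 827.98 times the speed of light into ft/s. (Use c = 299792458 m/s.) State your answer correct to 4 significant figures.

1 speed of light = 9.83571e+8 feet per second.
So 827.98 × 9.83571e+8 ≈ 8.144e+11 ft/s.

8.144e+11 ft/s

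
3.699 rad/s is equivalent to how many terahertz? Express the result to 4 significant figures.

5.887 × 10^-13 terahertz

1 radian per second = 1.59155 × 10^-13 terahertz.
3.699 × 1.59155 × 10^-13 ≈ 5.887 × 10^-13 THz.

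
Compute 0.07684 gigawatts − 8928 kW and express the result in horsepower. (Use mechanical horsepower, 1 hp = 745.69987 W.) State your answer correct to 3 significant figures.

91100 hp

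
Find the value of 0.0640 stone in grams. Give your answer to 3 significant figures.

406 g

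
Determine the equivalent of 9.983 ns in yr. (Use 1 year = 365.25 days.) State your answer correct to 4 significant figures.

1 ns = 3.16881e-17 years.
So 9.983 × 3.16881e-17 ≈ 3.163e-16 yr.

3.163e-16 yr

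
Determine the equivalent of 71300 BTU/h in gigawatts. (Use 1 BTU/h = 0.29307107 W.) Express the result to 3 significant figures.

1 BTU per hour = 2.93071 × 10^-10 GW.
71300 × 2.93071 × 10^-10 ≈ 2.09 × 10^-5 GW.

2.09 × 10^-5 gigawatts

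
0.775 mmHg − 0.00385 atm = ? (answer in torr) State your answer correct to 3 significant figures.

-2.15 torr

0.775 mmHg = 0.775000 torr and 0.00385 atm = 2.92600 torr.
0.775000 − 2.92600 ≈ -2.15 torr.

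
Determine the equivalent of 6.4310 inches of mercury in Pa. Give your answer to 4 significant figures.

21780 Pa

1 inHg = 3386.39 Pa.
6.4310 × 3386.39 ≈ 21780 Pa.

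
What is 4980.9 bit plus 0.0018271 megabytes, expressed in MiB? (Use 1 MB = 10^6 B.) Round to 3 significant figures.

4980.9 bit = 0.000593770 MiB and 0.0018271 MB = 0.00174246 MiB.
0.000593770 + 0.00174246 ≈ 0.00234 MiB.

0.00234 MiB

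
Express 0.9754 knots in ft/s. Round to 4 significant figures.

1 knot = 1.68781 ft/s.
Thus 0.9754 × 1.68781 ≈ 1.646 ft/s.

1.646 ft/s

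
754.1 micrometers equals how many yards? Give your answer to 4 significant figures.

1 μm = 1.09361 × 10^-6 yd.
Then 754.1 × 1.09361 × 10^-6 ≈ 0.0008247 yd.

0.0008247 yd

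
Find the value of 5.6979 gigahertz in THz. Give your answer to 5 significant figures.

1 GHz = 0.00100000 terahertz.
Thus 5.6979 × 0.00100000 ≈ 0.0056979 THz.

0.0056979 THz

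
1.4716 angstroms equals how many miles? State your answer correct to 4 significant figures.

9.144 × 10^-14 miles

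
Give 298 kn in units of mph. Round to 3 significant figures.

1 knot = 1.15078 mph.
Then 298 × 1.15078 ≈ 343 mph.

343 mph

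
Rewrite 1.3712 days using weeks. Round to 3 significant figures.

0.196 weeks

1 day = 0.142857 wk.
1.3712 × 0.142857 ≈ 0.196 wk.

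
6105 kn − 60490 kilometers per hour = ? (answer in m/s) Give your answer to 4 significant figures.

-13660 meters per second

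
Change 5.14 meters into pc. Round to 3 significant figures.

1.67 × 10^-16 parsecs

1 meter = 3.24078 × 10^-17 pc.
Thus 5.14 × 3.24078 × 10^-17 ≈ 1.67 × 10^-16 pc.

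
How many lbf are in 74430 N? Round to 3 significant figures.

1 newton = 0.224809 pounds-force.
74430 × 0.224809 ≈ 16700 lbf.

16700 lbf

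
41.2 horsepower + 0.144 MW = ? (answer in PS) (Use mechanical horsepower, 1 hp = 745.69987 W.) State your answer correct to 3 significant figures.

238 PS

41.2 hp = 41.7714 PS and 0.144 MW = 195.786 PS.
41.7714 + 195.786 ≈ 238 PS.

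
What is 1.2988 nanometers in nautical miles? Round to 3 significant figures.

7.01e-13 nmi

1 nanometer = 5.39957e-13 nautical miles.
Thus 1.2988 × 5.39957e-13 ≈ 7.01e-13 nmi.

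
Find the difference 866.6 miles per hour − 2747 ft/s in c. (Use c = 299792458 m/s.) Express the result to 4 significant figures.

-1.501e-6 c

866.6 mph = 1.29224e-6 c and 2747 ft/s = 2.79288e-6 c.
1.29224e-6 − 2.79288e-6 ≈ -1.501e-6 c.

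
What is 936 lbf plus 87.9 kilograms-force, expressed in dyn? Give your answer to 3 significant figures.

5.03e+8 dyn

936 lbf = 4.16354e+8 dyn and 87.9 kgf = 8.62005e+7 dyn.
4.16354e+8 + 8.62005e+7 ≈ 5.03e+8 dyn.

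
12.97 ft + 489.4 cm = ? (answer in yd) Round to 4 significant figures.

12.97 ft = 4.32333 yd and 489.4 cm = 5.35214 yd.
4.32333 + 5.35214 ≈ 9.675 yd.

9.675 yards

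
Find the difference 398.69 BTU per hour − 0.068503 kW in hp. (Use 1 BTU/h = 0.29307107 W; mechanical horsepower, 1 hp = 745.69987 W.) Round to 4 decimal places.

0.0648 hp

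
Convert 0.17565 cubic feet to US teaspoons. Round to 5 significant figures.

1009.1 US tsp

1 cubic foot = 5745.04 US teaspoons.
Thus 0.17565 × 5745.04 ≈ 1009.1 US tsp.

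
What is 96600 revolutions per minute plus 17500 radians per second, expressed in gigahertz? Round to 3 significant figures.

4.40e-6 GHz

96600 rpm = 1.61000e-6 GHz and 17500 rad/s = 2.78521e-6 GHz.
1.61000e-6 + 2.78521e-6 ≈ 4.40e-6 GHz.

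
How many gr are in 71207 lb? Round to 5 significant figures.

1 pound = 7000.00 gr.
Thus 71207 × 7000.00 ≈ 4.9845e+8 gr.

4.9845e+8 gr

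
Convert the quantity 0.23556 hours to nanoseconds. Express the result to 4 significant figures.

1 hour = 3.60000e+12 ns.
0.23556 × 3.60000e+12 ≈ 8.480e+11 ns.

8.480e+11 ns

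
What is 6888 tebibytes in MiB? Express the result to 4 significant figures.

7.223e+9 MiB

1 TiB = 1.04858e+6 MiB.
So 6888 × 1.04858e+6 ≈ 7.223e+9 MiB.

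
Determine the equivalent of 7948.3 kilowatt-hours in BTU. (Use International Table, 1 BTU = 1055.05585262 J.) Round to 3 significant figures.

1 kWh = 3412.14 British thermal units.
Thus 7948.3 × 3412.14 ≈ 2.71e+7 BTU.

2.71e+7 BTU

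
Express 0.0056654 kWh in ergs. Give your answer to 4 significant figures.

1 kWh = 3.60000 × 10^13 ergs.
0.0056654 × 3.60000 × 10^13 ≈ 2.040 × 10^11 erg.

2.040 × 10^11 erg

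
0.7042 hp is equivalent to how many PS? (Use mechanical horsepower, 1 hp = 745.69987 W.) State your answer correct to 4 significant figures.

0.7140 metric horsepower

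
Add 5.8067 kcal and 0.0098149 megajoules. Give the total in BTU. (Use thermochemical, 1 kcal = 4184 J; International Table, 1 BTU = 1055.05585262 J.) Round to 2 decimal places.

32.33 BTU

5.8067 kcal = 23.0274 BTU and 0.0098149 MJ = 9.30273 BTU.
23.0274 + 9.30273 ≈ 32.33 BTU.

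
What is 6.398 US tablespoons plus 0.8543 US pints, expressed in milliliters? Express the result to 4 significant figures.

6.398 US tbsp = 94.6057 mL and 0.8543 US pt = 404.235 mL.
94.6057 + 404.235 ≈ 498.8 mL.

498.8 mL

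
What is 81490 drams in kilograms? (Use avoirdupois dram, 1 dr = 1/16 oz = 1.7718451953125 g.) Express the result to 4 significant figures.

144.4 kg

1 dram = 0.00177185 kg.
So 81490 × 0.00177185 ≈ 144.4 kg.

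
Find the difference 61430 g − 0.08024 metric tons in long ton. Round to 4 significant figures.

-0.01851 long ton

61430 g = 0.0604598 long ton and 0.08024 t = 0.0789727 long ton.
0.0604598 − 0.0789727 ≈ -0.01851 long ton.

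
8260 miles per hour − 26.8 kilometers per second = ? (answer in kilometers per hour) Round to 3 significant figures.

-83200 kilometers per hour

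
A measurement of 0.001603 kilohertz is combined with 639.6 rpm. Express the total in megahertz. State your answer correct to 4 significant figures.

1.226e-5 MHz

0.001603 kHz = 1.60300e-6 MHz and 639.6 rpm = 1.06600e-5 MHz.
1.60300e-6 + 1.06600e-5 ≈ 1.226e-5 MHz.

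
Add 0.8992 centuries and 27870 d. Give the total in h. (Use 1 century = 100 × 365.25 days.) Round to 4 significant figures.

1.457 × 10^6 hours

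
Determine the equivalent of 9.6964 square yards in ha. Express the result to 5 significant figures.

0.00081074 hectares

1 square yard = 8.36127 × 10^-5 hectares.
9.6964 × 8.36127 × 10^-5 ≈ 0.00081074 ha.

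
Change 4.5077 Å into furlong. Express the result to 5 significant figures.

2.2408e-12 furlongs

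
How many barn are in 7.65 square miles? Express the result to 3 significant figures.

1.98 × 10^35 barns

1 square mile = 2.58999 × 10^34 barn.
Thus 7.65 × 2.58999 × 10^34 ≈ 1.98 × 10^35 barn.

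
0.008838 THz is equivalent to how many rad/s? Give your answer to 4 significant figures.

5.553 × 10^10 rad/s

1 terahertz = 6.28319 × 10^12 radians per second.
0.008838 × 6.28319 × 10^12 ≈ 5.553 × 10^10 rad/s.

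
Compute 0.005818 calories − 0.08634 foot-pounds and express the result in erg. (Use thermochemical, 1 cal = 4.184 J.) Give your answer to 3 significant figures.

0.005818 cal = 243425 erg and 0.08634 ft·lbf = 1.17061 × 10^6 erg.
243425 − 1.17061 × 10^6 ≈ -927000 erg.

-927000 erg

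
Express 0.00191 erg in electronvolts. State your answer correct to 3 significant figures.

1 erg = 6.24151 × 10^11 eV.
Then 0.00191 × 6.24151 × 10^11 ≈ 1.19 × 10^9 eV.

1.19 × 10^9 electronvolts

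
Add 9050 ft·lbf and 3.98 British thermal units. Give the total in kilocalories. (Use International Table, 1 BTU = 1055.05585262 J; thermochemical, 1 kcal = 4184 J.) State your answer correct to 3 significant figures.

9050 ft·lbf = 2.93264 kcal and 3.98 BTU = 1.00361 kcal.
2.93264 + 1.00361 ≈ 3.94 kcal.

3.94 kcal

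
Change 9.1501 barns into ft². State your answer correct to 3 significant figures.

9.85e-27 square feet

1 barn = 1.07639e-27 ft².
Thus 9.1501 × 1.07639e-27 ≈ 9.85e-27 ft².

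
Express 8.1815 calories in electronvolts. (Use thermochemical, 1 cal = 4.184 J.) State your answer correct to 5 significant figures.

2.1366 × 10^20 eV

1 calorie = 2.61145 × 10^19 eV.
8.1815 × 2.61145 × 10^19 ≈ 2.1366 × 10^20 eV.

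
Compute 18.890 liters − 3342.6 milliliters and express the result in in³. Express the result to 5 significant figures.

18.890 L = 1152.74 in³ and 3342.6 mL = 203.978 in³.
1152.74 − 203.978 ≈ 948.76 in³.

948.76 in³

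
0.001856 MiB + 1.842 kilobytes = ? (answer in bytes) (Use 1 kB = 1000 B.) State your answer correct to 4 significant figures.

0.001856 MiB = 1946.16 B and 1.842 kB = 1842.00 B.
1946.16 + 1842.00 ≈ 3788 B.

3788 B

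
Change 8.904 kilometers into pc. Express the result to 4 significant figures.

1 kilometer = 3.24078 × 10^-14 parsecs.
8.904 × 3.24078 × 10^-14 ≈ 2.886 × 10^-13 pc.

2.886 × 10^-13 parsecs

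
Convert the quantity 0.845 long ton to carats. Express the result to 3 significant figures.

1 long ton = 5.08023 × 10^6 carats.
So 0.845 × 5.08023 × 10^6 ≈ 4.29 × 10^6 ct.

4.29 × 10^6 carats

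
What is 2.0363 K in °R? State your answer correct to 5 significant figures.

3.6653 degrees Rankine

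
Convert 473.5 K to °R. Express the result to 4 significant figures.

852.3 °R

°R = K × 9/5.
Applying the formula gives 852.3 °R.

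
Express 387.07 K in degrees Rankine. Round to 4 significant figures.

696.7 °R

°R = K × 9/5.
Applying the formula gives 696.7 °R.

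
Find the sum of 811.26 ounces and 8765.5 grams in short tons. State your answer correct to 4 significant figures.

0.03501 short ton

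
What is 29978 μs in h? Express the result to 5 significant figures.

1 microsecond = 2.77778e-10 hours.
Then 29978 × 2.77778e-10 ≈ 8.3272e-6 h.

8.3272e-6 h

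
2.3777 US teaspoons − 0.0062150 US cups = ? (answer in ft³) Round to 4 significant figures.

0.0003619 ft³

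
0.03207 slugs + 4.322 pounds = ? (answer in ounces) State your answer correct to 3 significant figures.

0.03207 slug = 16.5091 oz and 4.322 lb = 69.1520 oz.
16.5091 + 69.1520 ≈ 85.7 oz.

85.7 ounces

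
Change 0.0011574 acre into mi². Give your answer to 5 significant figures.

1 acre = 0.00156250 mi².
So 0.0011574 × 0.00156250 ≈ 1.8084e-6 mi².

1.8084e-6 square miles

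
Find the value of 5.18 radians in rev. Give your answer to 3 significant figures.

1 rad = 0.159155 revolutions.
Thus 5.18 × 0.159155 ≈ 0.824 rev.

0.824 rev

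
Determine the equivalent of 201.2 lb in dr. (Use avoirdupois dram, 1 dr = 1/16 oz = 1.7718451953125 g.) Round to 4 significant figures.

1 lb = 256.000 drams.
So 201.2 × 256.000 ≈ 51510 dr.

51510 drams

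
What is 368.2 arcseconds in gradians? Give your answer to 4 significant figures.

1 arcsec = 0.000308642 grad.
Then 368.2 × 0.000308642 ≈ 0.1136 grad.

0.1136 grad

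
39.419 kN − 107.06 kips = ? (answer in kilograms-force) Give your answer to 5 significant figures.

-44542 kgf

39.419 kN = 4019.62 kgf and 107.06 kip = 48561.6 kgf.
4019.62 − 48561.6 ≈ -44542 kgf.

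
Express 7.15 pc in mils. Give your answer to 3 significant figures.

8.69 × 10^21 mil

1 pc = 1.21483 × 10^21 mils.
7.15 × 1.21483 × 10^21 ≈ 8.69 × 10^21 mil.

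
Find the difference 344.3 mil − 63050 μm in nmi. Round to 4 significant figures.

-2.932e-5 nmi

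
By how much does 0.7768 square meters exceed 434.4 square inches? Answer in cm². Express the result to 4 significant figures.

4965 square centimeters

0.7768 m² = 7768.00 cm² and 434.4 in² = 2802.58 cm².
7768.00 − 2802.58 ≈ 4965 cm².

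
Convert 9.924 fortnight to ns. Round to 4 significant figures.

1 fortnight = 1.20960e+15 nanoseconds.
Thus 9.924 × 1.20960e+15 ≈ 1.200e+16 ns.

1.200e+16 ns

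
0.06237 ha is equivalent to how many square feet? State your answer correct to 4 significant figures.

1 ha = 107639 ft².
Thus 0.06237 × 107639 ≈ 6713 ft².

6713 ft²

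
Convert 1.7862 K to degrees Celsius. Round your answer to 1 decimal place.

K = °C + 273.15.
Applying the formula gives -271.4 °C.

-271.4 °C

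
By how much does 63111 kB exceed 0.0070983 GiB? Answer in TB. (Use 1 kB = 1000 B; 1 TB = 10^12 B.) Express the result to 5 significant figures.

63111 kB = 6.31110e-5 TB and 0.0070983 GiB = 7.62174e-6 TB.
6.31110e-5 − 7.62174e-6 ≈ 5.5489e-5 TB.

5.5489e-5 TB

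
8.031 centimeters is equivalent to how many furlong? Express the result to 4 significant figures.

1 cm = 4.97097 × 10^-5 furlongs.
Thus 8.031 × 4.97097 × 10^-5 ≈ 0.0003992 furlong.

0.0003992 furlongs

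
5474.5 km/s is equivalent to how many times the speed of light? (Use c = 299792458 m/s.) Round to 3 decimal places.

0.018 times the speed of light

1 kilometer per second = 3.33564 × 10^-6 times the speed of light.
Then 5474.5 × 3.33564 × 10^-6 ≈ 0.018 c.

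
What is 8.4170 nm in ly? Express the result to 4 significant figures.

1 nm = 1.05700 × 10^-25 ly.
So 8.4170 × 1.05700 × 10^-25 ≈ 8.897 × 10^-25 ly.

8.897 × 10^-25 light-years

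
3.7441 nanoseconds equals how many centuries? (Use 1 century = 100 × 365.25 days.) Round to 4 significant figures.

1 nanosecond = 3.16881e-19 century.
Thus 3.7441 × 3.16881e-19 ≈ 1.186e-18 century.

1.186e-18 century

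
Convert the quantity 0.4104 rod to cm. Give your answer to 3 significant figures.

206 centimeters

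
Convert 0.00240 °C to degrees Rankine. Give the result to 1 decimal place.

491.7 degrees Rankine

°R = (°C + 273.15) × 9/5.
Applying the formula gives 491.7 °R.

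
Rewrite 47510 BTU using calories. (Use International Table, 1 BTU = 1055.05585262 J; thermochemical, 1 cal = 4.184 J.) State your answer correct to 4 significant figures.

1.198 × 10^7 calories

1 BTU = 252.164 calories.
47510 × 252.164 ≈ 1.198 × 10^7 cal.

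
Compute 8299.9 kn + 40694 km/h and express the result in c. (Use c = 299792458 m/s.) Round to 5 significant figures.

5.1948e-5 times the speed of light

8299.9 kn = 1.42426e-5 c and 40694 km/h = 3.77057e-5 c.
1.42426e-5 + 3.77057e-5 ≈ 5.1948e-5 c.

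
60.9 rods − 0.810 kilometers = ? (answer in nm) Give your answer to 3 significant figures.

60.9 rod = 3.06278e+11 nm and 0.810 km = 8.10000e+11 nm.
3.06278e+11 − 8.10000e+11 ≈ -5.04e+11 nm.

-5.04e+11 nanometers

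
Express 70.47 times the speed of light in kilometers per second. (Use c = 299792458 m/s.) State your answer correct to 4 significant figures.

1 speed of light = 299792 kilometers per second.
So 70.47 × 299792 ≈ 2.113 × 10^7 km/s.

2.113 × 10^7 km/s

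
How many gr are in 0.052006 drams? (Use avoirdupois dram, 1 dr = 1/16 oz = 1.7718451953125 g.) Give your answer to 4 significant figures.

1.422 grains

1 dr = 27.34375 grains.
0.052006 × 27.34375 ≈ 1.422 gr.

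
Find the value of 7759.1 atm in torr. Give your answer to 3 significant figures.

5.90e+6 torr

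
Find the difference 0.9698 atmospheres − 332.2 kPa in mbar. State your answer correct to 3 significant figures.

-2340 millibar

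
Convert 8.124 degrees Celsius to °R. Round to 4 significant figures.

506.3 degrees Rankine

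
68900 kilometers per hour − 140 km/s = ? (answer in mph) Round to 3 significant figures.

68900 km/h = 42812.5 mph and 140 km/s = 313171 mph.
42812.5 − 313171 ≈ -270000 mph.

-270000 miles per hour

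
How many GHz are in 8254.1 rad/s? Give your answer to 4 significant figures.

1.314 × 10^-6 GHz

1 rad/s = 1.59155 × 10^-10 GHz.
So 8254.1 × 1.59155 × 10^-10 ≈ 1.314 × 10^-6 GHz.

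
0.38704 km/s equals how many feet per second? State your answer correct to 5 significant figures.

1 kilometer per second = 3280.84 ft/s.
So 0.38704 × 3280.84 ≈ 1269.8 ft/s.

1269.8 feet per second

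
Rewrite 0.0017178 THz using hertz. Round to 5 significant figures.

1 terahertz = 1.00000 × 10^12 Hz.
So 0.0017178 × 1.00000 × 10^12 ≈ 1.7178 × 10^9 Hz.

1.7178 × 10^9 hertz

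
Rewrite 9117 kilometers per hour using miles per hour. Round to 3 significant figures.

5670 miles per hour

1 kilometer per hour = 0.621371 miles per hour.
So 9117 × 0.621371 ≈ 5670 mph.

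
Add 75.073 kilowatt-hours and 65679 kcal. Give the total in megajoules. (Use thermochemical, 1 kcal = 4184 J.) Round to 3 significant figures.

545 MJ

75.073 kWh = 270.263 MJ and 65679 kcal = 274.801 MJ.
270.263 + 274.801 ≈ 545 MJ.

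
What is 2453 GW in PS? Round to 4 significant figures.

3.335e+9 metric horsepower

1 gigawatt = 1.35962e+6 metric horsepower.
2453 × 1.35962e+6 ≈ 3.335e+9 PS.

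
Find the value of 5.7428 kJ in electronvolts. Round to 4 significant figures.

1 kJ = 6.24151e+21 electronvolts.
Thus 5.7428 × 6.24151e+21 ≈ 3.584e+22 eV.

3.584e+22 electronvolts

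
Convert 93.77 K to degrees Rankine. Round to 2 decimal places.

°R = K × 9/5.
Applying the formula gives 168.79 °R.

168.79 degrees Rankine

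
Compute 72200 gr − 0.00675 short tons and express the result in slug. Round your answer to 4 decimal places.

72200 gr = 0.320578 slug and 0.00675 short ton = 0.419593 slug.
0.320578 − 0.419593 ≈ -0.0990 slug.

-0.0990 slug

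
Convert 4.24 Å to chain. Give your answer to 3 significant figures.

2.11 × 10^-11 chain

1 angstrom = 4.97097 × 10^-12 chain.
So 4.24 × 4.97097 × 10^-12 ≈ 2.11 × 10^-11 chain.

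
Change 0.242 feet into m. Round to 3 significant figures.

0.0738 m

1 foot = 0.304800 meters.
So 0.242 × 0.304800 ≈ 0.0738 m.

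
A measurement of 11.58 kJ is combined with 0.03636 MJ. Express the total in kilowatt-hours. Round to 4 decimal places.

11.58 kJ = 0.00321667 kWh and 0.03636 MJ = 0.0101000 kWh.
0.00321667 + 0.0101000 ≈ 0.0133 kWh.

0.0133 kilowatt-hours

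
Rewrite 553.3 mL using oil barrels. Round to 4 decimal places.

1 milliliter = 6.28981e-6 bbl.
553.3 × 6.28981e-6 ≈ 0.0035 bbl.

0.0035 bbl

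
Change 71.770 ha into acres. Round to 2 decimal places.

1 ha = 2.47105 acre.
71.770 × 2.47105 ≈ 177.35 acre.

177.35 acre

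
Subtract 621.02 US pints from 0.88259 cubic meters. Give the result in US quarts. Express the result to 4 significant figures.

0.88259 m³ = 932.622 US qt and 621.02 US pt = 310.510 US qt.
932.622 − 310.510 ≈ 622.1 US qt.

622.1 US quarts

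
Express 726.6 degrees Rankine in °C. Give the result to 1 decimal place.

°R = (°C + 273.15) × 9/5.
Applying the formula gives 130.5 °C.

130.5 °C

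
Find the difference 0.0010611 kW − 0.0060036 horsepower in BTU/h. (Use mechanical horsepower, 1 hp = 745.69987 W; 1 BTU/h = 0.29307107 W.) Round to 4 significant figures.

-11.66 BTU/h

0.0010611 kW = 3.62062 BTU/h and 0.0060036 hp = 15.2758 BTU/h.
3.62062 − 15.2758 ≈ -11.66 BTU/h.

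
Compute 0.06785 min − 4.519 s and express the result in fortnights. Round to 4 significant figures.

0.06785 min = 3.36558 × 10^-6 fortnight and 4.519 s = 3.73595 × 10^-6 fortnight.
3.36558 × 10^-6 − 3.73595 × 10^-6 ≈ -3.704 × 10^-7 fortnight.

-3.704 × 10^-7 fortnights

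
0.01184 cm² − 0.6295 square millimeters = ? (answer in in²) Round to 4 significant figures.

0.01184 cm² = 0.00183520 in² and 0.6295 mm² = 0.000975727 in².
0.00183520 − 0.000975727 ≈ 0.0008595 in².

0.0008595 in²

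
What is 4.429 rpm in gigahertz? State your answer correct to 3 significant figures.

7.38 × 10^-11 gigahertz

1 rpm = 1.66667 × 10^-11 gigahertz.
Then 4.429 × 1.66667 × 10^-11 ≈ 7.38 × 10^-11 GHz.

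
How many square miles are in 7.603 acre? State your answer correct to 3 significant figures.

0.0119 mi²

1 acre = 0.00156250 square miles.
7.603 × 0.00156250 ≈ 0.0119 mi².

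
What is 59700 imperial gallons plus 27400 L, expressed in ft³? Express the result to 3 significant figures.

10600 cubic feet

59700 imp gal = 9584.46 ft³ and 27400 L = 967.622 ft³.
9584.46 + 967.622 ≈ 10600 ft³.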